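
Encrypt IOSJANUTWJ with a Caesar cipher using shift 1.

I(8): 8+1=9 → J
O(14): 14+1=15 → P
S(18): 18+1=19 → T
J(9): 9+1=10 → K
A(0): 0+1=1 → B
N(13): 13+1=14 → O
U(20): 20+1=21 → V
T(19): 19+1=20 → U
W(22): 22+1=23 → X
J(9): 9+1=10 → K

JPTKBOVUXK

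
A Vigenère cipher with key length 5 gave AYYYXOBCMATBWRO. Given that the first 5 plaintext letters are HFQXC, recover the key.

TTIBV

Subtract each crib letter from the matching ciphertext letter (mod 26):
A(0)−H(7)=-7≡19 → T
Y(24)−F(5)=19 → T
Y(24)−Q(16)=8 → I
Y(24)−X(23)=1 → B
X(23)−C(2)=21 → V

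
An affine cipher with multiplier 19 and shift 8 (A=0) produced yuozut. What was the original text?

ucofcr

The inverse of 19 mod 26 is 11, since 19·11=209≡1. Apply D(y)=11·(y−8) mod 26:
y(24): 11·(24−8)=176≡20 → u
u(20): 11·(20−8)=132≡2 → c
o(14): 11·(14−8)=66≡14 → o
z(25): 11·(25−8)=187≡5 → f
u(20): 11·(20−8)=132≡2 → c
t(19): 11·(19−8)=121≡17 → r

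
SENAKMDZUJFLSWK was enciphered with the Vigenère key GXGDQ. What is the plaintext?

Repeat the key across the ciphertext: GXGDQGXGDQGXGDQ
S(18)−G(6): 12 → M
E(4)−X(23): -19≡7 → H
N(13)−G(6): 7 → H
A(0)−D(3): -3≡23 → X
K(10)−Q(16): -6≡20 → U
M(12)−G(6): 6 → G
D(3)−X(23): -20≡6 → G
Z(25)−G(6): 19 → T
U(20)−D(3): 17 → R
J(9)−Q(16): -7≡19 → T
F(5)−G(6): -1≡25 → Z
L(11)−X(23): -12≡14 → O
S(18)−G(6): 12 → M
W(22)−D(3): 19 → T
K(10)−Q(16): -6≡20 → U

MHHXUGGTRTZOMTU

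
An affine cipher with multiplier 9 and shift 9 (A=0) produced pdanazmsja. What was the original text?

sizmzwjbaz

The inverse of 9 mod 26 is 3, since 9·3=27≡1. Apply D(y)=3·(y−9) mod 26:
p(15): 3·(15−9)=18 → s
d(3): 3·(3−9)=-18≡8 → i
a(0): 3·(0−9)=-27≡25 → z
n(13): 3·(13−9)=12 → m
a(0): 3·(0−9)=-27≡25 → z
z(25): 3·(25−9)=48≡22 → w
m(12): 3·(12−9)=9 → j
s(18): 3·(18−9)=27≡1 → b
j(9): 3·(9−9)=0 → a
a(0): 3·(0−9)=-27≡25 → z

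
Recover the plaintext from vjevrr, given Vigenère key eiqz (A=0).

Repeat the key across the ciphertext: eiqzei
v(21)−e(4): 17 → r
j(9)−i(8): 1 → b
e(4)−q(16): -12≡14 → o
v(21)−z(25): -4≡22 → w
r(17)−e(4): 13 → n
r(17)−i(8): 9 → j

rbownj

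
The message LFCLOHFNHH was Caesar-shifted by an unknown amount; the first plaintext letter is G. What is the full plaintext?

GAXGJCAICC

From the crib: L(11)−G(6)=5, so the shift is 5.
Subtract 5 from each ciphertext letter:
L(11): 11−5=6 → G
F(5): 5−5=0 → A
C(2): 2−5=-3≡23 → X
L(11): 11−5=6 → G
O(14): 14−5=9 → J
H(7): 7−5=2 → C
F(5): 5−5=0 → A
N(13): 13−5=8 → I
H(7): 7−5=2 → C
H(7): 7−5=2 → C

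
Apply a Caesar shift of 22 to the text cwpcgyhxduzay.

yslycudtzqvwu

c(2): 2+22=24 → y
w(22): 22+22=44≡18 → s
p(15): 15+22=37≡11 → l
c(2): 2+22=24 → y
g(6): 6+22=28≡2 → c
y(24): 24+22=46≡20 → u
h(7): 7+22=29≡3 → d
x(23): 23+22=45≡19 → t
d(3): 3+22=25 → z
u(20): 20+22=42≡16 → q
z(25): 25+22=47≡21 → v
a(0): 0+22=22 → w
y(24): 24+22=46≡20 → u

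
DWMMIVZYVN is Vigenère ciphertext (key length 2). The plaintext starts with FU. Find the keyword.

Subtract each crib letter from the matching ciphertext letter (mod 26):
D(3)−F(5)=-2≡24 → Y
W(22)−U(20)=2 → C

YC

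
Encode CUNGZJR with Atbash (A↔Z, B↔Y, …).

XFMTAQI

C(2) → X(23)
U(20) → F(5)
N(13) → M(12)
G(6) → T(19)
Z(25) → A(0)
J(9) → Q(16)
R(17) → I(8)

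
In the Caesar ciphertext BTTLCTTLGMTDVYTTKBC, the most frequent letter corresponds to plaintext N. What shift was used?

The most frequent ciphertext letter is T (appears 7 times).
T is position 19; N is position 13.
Shift = 6.

6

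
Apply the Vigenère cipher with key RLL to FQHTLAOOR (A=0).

WBSKWLFZC

Repeat the key across the message: RLLRLLRLL
F(5)+R(17): 22 → W
Q(16)+L(11): 27≡1 → B
H(7)+L(11): 18 → S
T(19)+R(17): 36≡10 → K
L(11)+L(11): 22 → W
A(0)+L(11): 11 → L
O(14)+R(17): 31≡5 → F
O(14)+L(11): 25 → Z
R(17)+L(11): 28≡2 → C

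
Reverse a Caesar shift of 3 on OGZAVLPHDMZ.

LDWXSIMEAJW

O(14): 14−3=11 → L
G(6): 6−3=3 → D
Z(25): 25−3=22 → W
A(0): 0−3=-3≡23 → X
V(21): 21−3=18 → S
L(11): 11−3=8 → I
P(15): 15−3=12 → M
H(7): 7−3=4 → E
D(3): 3−3=0 → A
M(12): 12−3=9 → J
Z(25): 25−3=22 → W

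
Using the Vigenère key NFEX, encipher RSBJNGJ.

Repeat the key across the message: NFEXNFE
R(17)+N(13): 30≡4 → E
S(18)+F(5): 23 → X
B(1)+E(4): 5 → F
J(9)+X(23): 32≡6 → G
N(13)+N(13): 26≡0 → A
G(6)+F(5): 11 → L
J(9)+E(4): 13 → N

EXFGALN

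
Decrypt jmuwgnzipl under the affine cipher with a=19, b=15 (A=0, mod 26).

The inverse of 19 mod 26 is 11, since 19·11=209≡1. Apply D(y)=11·(y−15) mod 26:
j(9): 11·(9−15)=-66≡12 → m
m(12): 11·(12−15)=-33≡19 → t
u(20): 11·(20−15)=55≡3 → d
w(22): 11·(22−15)=77≡25 → z
g(6): 11·(6−15)=-99≡5 → f
n(13): 11·(13−15)=-22≡4 → e
z(25): 11·(25−15)=110≡6 → g
i(8): 11·(8−15)=-77≡1 → b
p(15): 11·(15−15)=0 → a
l(11): 11·(11−15)=-44≡8 → i

mtdzfegbai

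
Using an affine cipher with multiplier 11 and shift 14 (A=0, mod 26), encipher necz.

n(13): 11·13+14=157≡1 → b
e(4): 11·4+14=58≡6 → g
c(2): 11·2+14=36≡10 → k
z(25): 11·25+14=289≡3 → d

bgkd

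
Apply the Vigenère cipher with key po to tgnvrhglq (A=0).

iucjgvvzf

Repeat the key across the message: popopopop
t(19)+p(15): 34≡8 → i
g(6)+o(14): 20 → u
n(13)+p(15): 28≡2 → c
v(21)+o(14): 35≡9 → j
r(17)+p(15): 32≡6 → g
h(7)+o(14): 21 → v
g(6)+p(15): 21 → v
l(11)+o(14): 25 → z
q(16)+p(15): 31≡5 → f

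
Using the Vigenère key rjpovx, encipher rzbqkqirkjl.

iiqefnzazxg

Repeat the key across the message: rjpovxrjpov
r(17)+r(17): 34≡8 → i
z(25)+j(9): 34≡8 → i
b(1)+p(15): 16 → q
q(16)+o(14): 30≡4 → e
k(10)+v(21): 31≡5 → f
q(16)+x(23): 39≡13 → n
i(8)+r(17): 25 → z
r(17)+j(9): 26≡0 → a
k(10)+p(15): 25 → z
j(9)+o(14): 23 → x
l(11)+v(21): 32≡6 → g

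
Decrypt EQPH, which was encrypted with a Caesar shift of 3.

E(4): 4−3=1 → B
Q(16): 16−3=13 → N
P(15): 15−3=12 → M
H(7): 7−3=4 → E

BNME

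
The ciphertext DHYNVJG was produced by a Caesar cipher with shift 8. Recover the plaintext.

VZQFNBY

D(3): 3−8=-5≡21 → V
H(7): 7−8=-1≡25 → Z
Y(24): 24−8=16 → Q
N(13): 13−8=5 → F
V(21): 21−8=13 → N
J(9): 9−8=1 → B
G(6): 6−8=-2≡24 → Y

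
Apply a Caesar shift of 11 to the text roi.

czt

r(17): 17+11=28≡2 → c
o(14): 14+11=25 → z
i(8): 8+11=19 → t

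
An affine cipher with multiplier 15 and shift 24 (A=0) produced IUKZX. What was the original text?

The inverse of 15 mod 26 is 7, since 15·7=105≡1. Apply D(y)=7·(y−24) mod 26:
I(8): 7·(8−24)=-112≡18 → S
U(20): 7·(20−24)=-28≡24 → Y
K(10): 7·(10−24)=-98≡6 → G
Z(25): 7·(25−24)=7 → H
X(23): 7·(23−24)=-7≡19 → T

SYGHT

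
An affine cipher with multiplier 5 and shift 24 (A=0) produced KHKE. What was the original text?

SHSW

The inverse of 5 mod 26 is 21, since 5·21=105≡1. Apply D(y)=21·(y−24) mod 26:
K(10): 21·(10−24)=-294≡18 → S
H(7): 21·(7−24)=-357≡7 → H
K(10): 21·(10−24)=-294≡18 → S
E(4): 21·(4−24)=-420≡22 → W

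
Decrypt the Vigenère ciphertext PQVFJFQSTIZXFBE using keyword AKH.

Repeat the key across the ciphertext: AKHAKHAKHAKHAKH
P(15)−A(0): 15 → P
Q(16)−K(10): 6 → G
V(21)−H(7): 14 → O
F(5)−A(0): 5 → F
J(9)−K(10): -1≡25 → Z
F(5)−H(7): -2≡24 → Y
Q(16)−A(0): 16 → Q
S(18)−K(10): 8 → I
T(19)−H(7): 12 → M
I(8)−A(0): 8 → I
Z(25)−K(10): 15 → P
X(23)−H(7): 16 → Q
F(5)−A(0): 5 → F
B(1)−K(10): -9≡17 → R
E(4)−H(7): -3≡23 → X

PGOFZYQIMIPQFRX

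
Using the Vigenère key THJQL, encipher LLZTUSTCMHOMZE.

Repeat the key across the message: THJQLTHJQLTHJQ
L(11)+T(19): 30≡4 → E
L(11)+H(7): 18 → S
Z(25)+J(9): 34≡8 → I
T(19)+Q(16): 35≡9 → J
U(20)+L(11): 31≡5 → F
S(18)+T(19): 37≡11 → L
T(19)+H(7): 26≡0 → A
C(2)+J(9): 11 → L
M(12)+Q(16): 28≡2 → C
H(7)+L(11): 18 → S
O(14)+T(19): 33≡7 → H
M(12)+H(7): 19 → T
Z(25)+J(9): 34≡8 → I
E(4)+Q(16): 20 → U

ESIJFLALCSHTIU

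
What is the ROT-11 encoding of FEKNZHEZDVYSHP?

QPVYKSPKOGJDSA

F(5): 5+11=16 → Q
E(4): 4+11=15 → P
K(10): 10+11=21 → V
N(13): 13+11=24 → Y
Z(25): 25+11=36≡10 → K
H(7): 7+11=18 → S
E(4): 4+11=15 → P
Z(25): 25+11=36≡10 → K
D(3): 3+11=14 → O
V(21): 21+11=32≡6 → G
Y(24): 24+11=35≡9 → J
S(18): 18+11=29≡3 → D
H(7): 7+11=18 → S
P(15): 15+11=26≡0 → A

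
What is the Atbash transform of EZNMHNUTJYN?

VAMNSMFGQBM

E(4) → V(21)
Z(25) → A(0)
N(13) → M(12)
M(12) → N(13)
H(7) → S(18)
N(13) → M(12)
U(20) → F(5)
T(19) → G(6)
J(9) → Q(16)
Y(24) → B(1)
N(13) → M(12)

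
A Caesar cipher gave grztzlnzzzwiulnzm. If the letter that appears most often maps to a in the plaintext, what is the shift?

The most frequent ciphertext letter is z (appears 6 times).
z is position 25; a is position 0.
Shift = 25.

25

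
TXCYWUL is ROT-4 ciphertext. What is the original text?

PTYUSQH

T(19): 19−4=15 → P
X(23): 23−4=19 → T
C(2): 2−4=-2≡24 → Y
Y(24): 24−4=20 → U
W(22): 22−4=18 → S
U(20): 20−4=16 → Q
L(11): 11−4=7 → H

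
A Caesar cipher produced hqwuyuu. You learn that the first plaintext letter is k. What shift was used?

From the crib: h(7)−k(10)=-3≡23, so the shift is 23.

23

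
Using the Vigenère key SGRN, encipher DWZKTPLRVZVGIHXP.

Repeat the key across the message: SGRNSGRNSGRNSGRN
D(3)+S(18): 21 → V
W(22)+G(6): 28≡2 → C
Z(25)+R(17): 42≡16 → Q
K(10)+N(13): 23 → X
T(19)+S(18): 37≡11 → L
P(15)+G(6): 21 → V
L(11)+R(17): 28≡2 → C
R(17)+N(13): 30≡4 → E
V(21)+S(18): 39≡13 → N
Z(25)+G(6): 31≡5 → F
V(21)+R(17): 38≡12 → M
G(6)+N(13): 19 → T
I(8)+S(18): 26≡0 → A
H(7)+G(6): 13 → N
X(23)+R(17): 40≡14 → O
P(15)+N(13): 28≡2 → C

VCQXLVCENFMTANOC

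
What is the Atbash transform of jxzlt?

j(9) → q(16)
x(23) → c(2)
z(25) → a(0)
l(11) → o(14)
t(19) → g(6)

qcaog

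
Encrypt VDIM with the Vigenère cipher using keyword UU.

Repeat the key across the message: UUUU
V(21)+U(20): 41≡15 → P
D(3)+U(20): 23 → X
I(8)+U(20): 28≡2 → C
M(12)+U(20): 32≡6 → G

PXCG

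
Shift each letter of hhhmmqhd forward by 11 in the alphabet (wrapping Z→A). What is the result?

h(7): 7+11=18 → s
h(7): 7+11=18 → s
h(7): 7+11=18 → s
m(12): 12+11=23 → x
m(12): 12+11=23 → x
q(16): 16+11=27≡1 → b
h(7): 7+11=18 → s
d(3): 3+11=14 → o

sssxxbso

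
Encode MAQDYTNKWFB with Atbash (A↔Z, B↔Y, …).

NZJWBGMPDUY

M(12) → N(13)
A(0) → Z(25)
Q(16) → J(9)
D(3) → W(22)
Y(24) → B(1)
T(19) → G(6)
N(13) → M(12)
K(10) → P(15)
W(22) → D(3)
F(5) → U(20)
B(1) → Y(24)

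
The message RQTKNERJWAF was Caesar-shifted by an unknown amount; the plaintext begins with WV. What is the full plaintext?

WVYPSJWOBFK

From the crib: R(17)−W(22)=-5≡21, so the shift is 21.
Subtract 21 from each ciphertext letter:
R(17): 17−21=-4≡22 → W
Q(16): 16−21=-5≡21 → V
T(19): 19−21=-2≡24 → Y
K(10): 10−21=-11≡15 → P
N(13): 13−21=-8≡18 → S
E(4): 4−21=-17≡9 → J
R(17): 17−21=-4≡22 → W
J(9): 9−21=-12≡14 → O
W(22): 22−21=1 → B
A(0): 0−21=-21≡5 → F
F(5): 5−21=-16≡10 → K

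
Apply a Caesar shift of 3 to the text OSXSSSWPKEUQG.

RVAVVVZSNHXTJ

O(14): 14+3=17 → R
S(18): 18+3=21 → V
X(23): 23+3=26≡0 → A
S(18): 18+3=21 → V
S(18): 18+3=21 → V
S(18): 18+3=21 → V
W(22): 22+3=25 → Z
P(15): 15+3=18 → S
K(10): 10+3=13 → N
E(4): 4+3=7 → H
U(20): 20+3=23 → X
Q(16): 16+3=19 → T
G(6): 6+3=9 → J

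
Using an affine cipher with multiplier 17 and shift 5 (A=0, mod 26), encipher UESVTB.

U(20): 17·20+5=345≡7 → H
E(4): 17·4+5=73≡21 → V
S(18): 17·18+5=311≡25 → Z
V(21): 17·21+5=362≡24 → Y
T(19): 17·19+5=328≡16 → Q
B(1): 17·1+5=22 → W

HVZYQW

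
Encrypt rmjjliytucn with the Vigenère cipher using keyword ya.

Repeat the key across the message: yayayayayay
r(17)+y(24): 41≡15 → p
m(12)+a(0): 12 → m
j(9)+y(24): 33≡7 → h
j(9)+a(0): 9 → j
l(11)+y(24): 35≡9 → j
i(8)+a(0): 8 → i
y(24)+y(24): 48≡22 → w
t(19)+a(0): 19 → t
u(20)+y(24): 44≡18 → s
c(2)+a(0): 2 → c
n(13)+y(24): 37≡11 → l

pmhjjiwtscl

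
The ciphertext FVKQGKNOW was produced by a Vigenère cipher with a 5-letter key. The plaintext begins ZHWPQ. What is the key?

Subtract each crib letter from the matching ciphertext letter (mod 26):
F(5)−Z(25)=-20≡6 → G
V(21)−H(7)=14 → O
K(10)−W(22)=-12≡14 → O
Q(16)−P(15)=1 → B
G(6)−Q(16)=-10≡16 → Q

GOOBQ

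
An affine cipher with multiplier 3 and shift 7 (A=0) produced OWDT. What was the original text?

LFQE

The inverse of 3 mod 26 is 9, since 3·9=27≡1. Apply D(y)=9·(y−7) mod 26:
O(14): 9·(14−7)=63≡11 → L
W(22): 9·(22−7)=135≡5 → F
D(3): 9·(3−7)=-36≡16 → Q
T(19): 9·(19−7)=108≡4 → E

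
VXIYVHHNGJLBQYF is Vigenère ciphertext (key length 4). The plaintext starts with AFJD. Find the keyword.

VSZV

Subtract each crib letter from the matching ciphertext letter (mod 26):
V(21)−A(0)=21 → V
X(23)−F(5)=18 → S
I(8)−J(9)=-1≡25 → Z
Y(24)−D(3)=21 → V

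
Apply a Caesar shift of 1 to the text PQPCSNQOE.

QRQDTORPF

P(15): 15+1=16 → Q
Q(16): 16+1=17 → R
P(15): 15+1=16 → Q
C(2): 2+1=3 → D
S(18): 18+1=19 → T
N(13): 13+1=14 → O
Q(16): 16+1=17 → R
O(14): 14+1=15 → P
E(4): 4+1=5 → F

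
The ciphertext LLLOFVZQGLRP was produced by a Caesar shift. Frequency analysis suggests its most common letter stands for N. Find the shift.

24

The most frequent ciphertext letter is L (appears 4 times).
L is position 11; N is position 13.
Shift = -2≡24.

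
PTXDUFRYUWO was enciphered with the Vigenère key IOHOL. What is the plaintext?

Repeat the key across the ciphertext: IOHOLIOHOLI
P(15)−I(8): 7 → H
T(19)−O(14): 5 → F
X(23)−H(7): 16 → Q
D(3)−O(14): -11≡15 → P
U(20)−L(11): 9 → J
F(5)−I(8): -3≡23 → X
R(17)−O(14): 3 → D
Y(24)−H(7): 17 → R
U(20)−O(14): 6 → G
W(22)−L(11): 11 → L
O(14)−I(8): 6 → G

HFQPJXDRGLG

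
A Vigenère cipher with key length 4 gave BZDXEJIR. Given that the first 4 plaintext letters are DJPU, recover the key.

YQOD

Subtract each crib letter from the matching ciphertext letter (mod 26):
B(1)−D(3)=-2≡24 → Y
Z(25)−J(9)=16 → Q
D(3)−P(15)=-12≡14 → O
X(23)−U(20)=3 → D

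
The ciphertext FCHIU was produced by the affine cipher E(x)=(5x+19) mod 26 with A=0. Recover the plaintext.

SHIDV

The inverse of 5 mod 26 is 21, since 5·21=105≡1. Apply D(y)=21·(y−19) mod 26:
F(5): 21·(5−19)=-294≡18 → S
C(2): 21·(2−19)=-357≡7 → H
H(7): 21·(7−19)=-252≡8 → I
I(8): 21·(8−19)=-231≡3 → D
U(20): 21·(20−19)=21 → V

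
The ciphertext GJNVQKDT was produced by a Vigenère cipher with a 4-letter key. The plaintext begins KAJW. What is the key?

WJEZ

Subtract each crib letter from the matching ciphertext letter (mod 26):
G(6)−K(10)=-4≡22 → W
J(9)−A(0)=9 → J
N(13)−J(9)=4 → E
V(21)−W(22)=-1≡25 → Z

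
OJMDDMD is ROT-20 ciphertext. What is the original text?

O(14): 14−20=-6≡20 → U
J(9): 9−20=-11≡15 → P
M(12): 12−20=-8≡18 → S
D(3): 3−20=-17≡9 → J
D(3): 3−20=-17≡9 → J
M(12): 12−20=-8≡18 → S
D(3): 3−20=-17≡9 → J

UPSJJSJ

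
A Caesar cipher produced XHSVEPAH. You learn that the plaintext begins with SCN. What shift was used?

From the crib: X(23)−S(18)=5, so the shift is 5.

5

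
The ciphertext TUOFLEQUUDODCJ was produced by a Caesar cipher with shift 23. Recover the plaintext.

T(19): 19−23=-4≡22 → W
U(20): 20−23=-3≡23 → X
O(14): 14−23=-9≡17 → R
F(5): 5−23=-18≡8 → I
L(11): 11−23=-12≡14 → O
E(4): 4−23=-19≡7 → H
Q(16): 16−23=-7≡19 → T
U(20): 20−23=-3≡23 → X
U(20): 20−23=-3≡23 → X
D(3): 3−23=-20≡6 → G
O(14): 14−23=-9≡17 → R
D(3): 3−23=-20≡6 → G
C(2): 2−23=-21≡5 → F
J(9): 9−23=-14≡12 → M

WXRIOHTXXGRGFM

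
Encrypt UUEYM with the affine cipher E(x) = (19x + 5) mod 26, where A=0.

VVDTZ

U(20): 19·20+5=385≡21 → V
U(20): 19·20+5=385≡21 → V
E(4): 19·4+5=81≡3 → D
Y(24): 19·24+5=461≡19 → T
M(12): 19·12+5=233≡25 → Z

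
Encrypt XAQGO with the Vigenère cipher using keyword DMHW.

Repeat the key across the message: DMHWD
X(23)+D(3): 26≡0 → A
A(0)+M(12): 12 → M
Q(16)+H(7): 23 → X
G(6)+W(22): 28≡2 → C
O(14)+D(3): 17 → R

AMXCR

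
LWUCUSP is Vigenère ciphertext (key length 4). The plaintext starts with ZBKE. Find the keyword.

MVKY

Subtract each crib letter from the matching ciphertext letter (mod 26):
L(11)−Z(25)=-14≡12 → M
W(22)−B(1)=21 → V
U(20)−K(10)=10 → K
C(2)−E(4)=-2≡24 → Y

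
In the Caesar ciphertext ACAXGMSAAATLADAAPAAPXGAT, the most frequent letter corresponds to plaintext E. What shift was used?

The most frequent ciphertext letter is A (appears 11 times).
A is position 0; E is position 4.
Shift = -4≡22.

22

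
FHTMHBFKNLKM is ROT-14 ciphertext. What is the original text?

F(5): 5−14=-9≡17 → R
H(7): 7−14=-7≡19 → T
T(19): 19−14=5 → F
M(12): 12−14=-2≡24 → Y
H(7): 7−14=-7≡19 → T
B(1): 1−14=-13≡13 → N
F(5): 5−14=-9≡17 → R
K(10): 10−14=-4≡22 → W
N(13): 13−14=-1≡25 → Z
L(11): 11−14=-3≡23 → X
K(10): 10−14=-4≡22 → W
M(12): 12−14=-2≡24 → Y

RTFYTNRWZXWY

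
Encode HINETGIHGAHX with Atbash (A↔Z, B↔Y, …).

H(7) → S(18)
I(8) → R(17)
N(13) → M(12)
E(4) → V(21)
T(19) → G(6)
G(6) → T(19)
I(8) → R(17)
H(7) → S(18)
G(6) → T(19)
A(0) → Z(25)
H(7) → S(18)
X(23) → C(2)

SRMVGTRSTZSC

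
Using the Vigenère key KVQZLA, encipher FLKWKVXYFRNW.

Repeat the key across the message: KVQZLAKVQZLA
F(5)+K(10): 15 → P
L(11)+V(21): 32≡6 → G
K(10)+Q(16): 26≡0 → A
W(22)+Z(25): 47≡21 → V
K(10)+L(11): 21 → V
V(21)+A(0): 21 → V
X(23)+K(10): 33≡7 → H
Y(24)+V(21): 45≡19 → T
F(5)+Q(16): 21 → V
R(17)+Z(25): 42≡16 → Q
N(13)+L(11): 24 → Y
W(22)+A(0): 22 → W

PGAVVVHTVQYW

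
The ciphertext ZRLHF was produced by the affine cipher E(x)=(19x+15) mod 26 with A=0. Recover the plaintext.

GWIQU

The inverse of 19 mod 26 is 11, since 19·11=209≡1. Apply D(y)=11·(y−15) mod 26:
Z(25): 11·(25−15)=110≡6 → G
R(17): 11·(17−15)=22 → W
L(11): 11·(11−15)=-44≡8 → I
H(7): 11·(7−15)=-88≡16 → Q
F(5): 11·(5−15)=-110≡20 → U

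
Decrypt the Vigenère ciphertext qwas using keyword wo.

uiee

Repeat the key across the ciphertext: wowo
q(16)−w(22): -6≡20 → u
w(22)−o(14): 8 → i
a(0)−w(22): -22≡4 → e
s(18)−o(14): 4 → e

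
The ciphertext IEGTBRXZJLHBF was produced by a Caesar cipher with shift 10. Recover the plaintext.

YUWJRHNPZBXRV

I(8): 8−10=-2≡24 → Y
E(4): 4−10=-6≡20 → U
G(6): 6−10=-4≡22 → W
T(19): 19−10=9 → J
B(1): 1−10=-9≡17 → R
R(17): 17−10=7 → H
X(23): 23−10=13 → N
Z(25): 25−10=15 → P
J(9): 9−10=-1≡25 → Z
L(11): 11−10=1 → B
H(7): 7−10=-3≡23 → X
B(1): 1−10=-9≡17 → R
F(5): 5−10=-5≡21 → V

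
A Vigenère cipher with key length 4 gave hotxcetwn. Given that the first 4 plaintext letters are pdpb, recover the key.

slew

Subtract each crib letter from the matching ciphertext letter (mod 26):
h(7)−p(15)=-8≡18 → s
o(14)−d(3)=11 → l
t(19)−p(15)=4 → e
x(23)−b(1)=22 → w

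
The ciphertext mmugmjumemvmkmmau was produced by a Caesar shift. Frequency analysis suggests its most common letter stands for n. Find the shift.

The most frequent ciphertext letter is m (appears 8 times).
m is position 12; n is position 13.
Shift = -1≡25.

25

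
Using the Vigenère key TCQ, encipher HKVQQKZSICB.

AMLJSASUYVD

Repeat the key across the message: TCQTCQTCQTC
H(7)+T(19): 26≡0 → A
K(10)+C(2): 12 → M
V(21)+Q(16): 37≡11 → L
Q(16)+T(19): 35≡9 → J
Q(16)+C(2): 18 → S
K(10)+Q(16): 26≡0 → A
Z(25)+T(19): 44≡18 → S
S(18)+C(2): 20 → U
I(8)+Q(16): 24 → Y
C(2)+T(19): 21 → V
B(1)+C(2): 3 → D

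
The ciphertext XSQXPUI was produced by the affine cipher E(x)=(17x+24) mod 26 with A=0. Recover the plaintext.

The inverse of 17 mod 26 is 23, since 17·23=391≡1. Apply D(y)=23·(y−24) mod 26:
X(23): 23·(23−24)=-23≡3 → D
S(18): 23·(18−24)=-138≡18 → S
Q(16): 23·(16−24)=-184≡24 → Y
X(23): 23·(23−24)=-23≡3 → D
P(15): 23·(15−24)=-207≡1 → B
U(20): 23·(20−24)=-92≡12 → M
I(8): 23·(8−24)=-368≡22 → W

DSYDBMW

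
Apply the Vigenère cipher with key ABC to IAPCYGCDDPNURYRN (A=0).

Repeat the key across the message: ABCABCABCABCABCA
I(8)+A(0): 8 → I
A(0)+B(1): 1 → B
P(15)+C(2): 17 → R
C(2)+A(0): 2 → C
Y(24)+B(1): 25 → Z
G(6)+C(2): 8 → I
C(2)+A(0): 2 → C
D(3)+B(1): 4 → E
D(3)+C(2): 5 → F
P(15)+A(0): 15 → P
N(13)+B(1): 14 → O
U(20)+C(2): 22 → W
R(17)+A(0): 17 → R
Y(24)+B(1): 25 → Z
R(17)+C(2): 19 → T
N(13)+A(0): 13 → N

IBRCZICEFPOWRZTN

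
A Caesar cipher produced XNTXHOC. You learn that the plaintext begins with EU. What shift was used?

19

From the crib: X(23)−E(4)=19, so the shift is 19.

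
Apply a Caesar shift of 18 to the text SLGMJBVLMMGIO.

S(18): 18+18=36≡10 → K
L(11): 11+18=29≡3 → D
G(6): 6+18=24 → Y
M(12): 12+18=30≡4 → E
J(9): 9+18=27≡1 → B
B(1): 1+18=19 → T
V(21): 21+18=39≡13 → N
L(11): 11+18=29≡3 → D
M(12): 12+18=30≡4 → E
M(12): 12+18=30≡4 → E
G(6): 6+18=24 → Y
I(8): 8+18=26≡0 → A
O(14): 14+18=32≡6 → G

KDYEBTNDEEYAG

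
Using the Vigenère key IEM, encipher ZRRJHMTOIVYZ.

Repeat the key across the message: IEMIEMIEMIEM
Z(25)+I(8): 33≡7 → H
R(17)+E(4): 21 → V
R(17)+M(12): 29≡3 → D
J(9)+I(8): 17 → R
H(7)+E(4): 11 → L
M(12)+M(12): 24 → Y
T(19)+I(8): 27≡1 → B
O(14)+E(4): 18 → S
I(8)+M(12): 20 → U
V(21)+I(8): 29≡3 → D
Y(24)+E(4): 28≡2 → C
Z(25)+M(12): 37≡11 → L

HVDRLYBSUDCL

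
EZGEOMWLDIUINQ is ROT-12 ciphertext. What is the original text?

SNUSCAKZRWIWBE

E(4): 4−12=-8≡18 → S
Z(25): 25−12=13 → N
G(6): 6−12=-6≡20 → U
E(4): 4−12=-8≡18 → S
O(14): 14−12=2 → C
M(12): 12−12=0 → A
W(22): 22−12=10 → K
L(11): 11−12=-1≡25 → Z
D(3): 3−12=-9≡17 → R
I(8): 8−12=-4≡22 → W
U(20): 20−12=8 → I
I(8): 8−12=-4≡22 → W
N(13): 13−12=1 → B
Q(16): 16−12=4 → E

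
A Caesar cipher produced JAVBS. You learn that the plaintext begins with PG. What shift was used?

20

From the crib: J(9)−P(15)=-6≡20, so the shift is 20.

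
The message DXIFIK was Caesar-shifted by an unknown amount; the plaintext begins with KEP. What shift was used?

19

From the crib: D(3)−K(10)=-7≡19, so the shift is 19.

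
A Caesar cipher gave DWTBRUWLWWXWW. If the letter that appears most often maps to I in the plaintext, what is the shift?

14

The most frequent ciphertext letter is W (appears 6 times).
W is position 22; I is position 8.
Shift = 14.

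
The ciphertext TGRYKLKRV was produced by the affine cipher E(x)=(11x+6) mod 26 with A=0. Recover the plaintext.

NABEYRYBZ

The inverse of 11 mod 26 is 19, since 11·19=209≡1. Apply D(y)=19·(y−6) mod 26:
T(19): 19·(19−6)=247≡13 → N
G(6): 19·(6−6)=0 → A
R(17): 19·(17−6)=209≡1 → B
Y(24): 19·(24−6)=342≡4 → E
K(10): 19·(10−6)=76≡24 → Y
L(11): 19·(11−6)=95≡17 → R
K(10): 19·(10−6)=76≡24 → Y
R(17): 19·(17−6)=209≡1 → B
V(21): 19·(21−6)=285≡25 → Z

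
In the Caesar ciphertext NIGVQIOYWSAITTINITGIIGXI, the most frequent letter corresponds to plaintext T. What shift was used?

15

The most frequent ciphertext letter is I (appears 8 times).
I is position 8; T is position 19.
Shift = -11≡15.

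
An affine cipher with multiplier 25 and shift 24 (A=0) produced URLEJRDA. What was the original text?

The inverse of 25 mod 26 is 25, since 25·25=625≡1. Apply D(y)=25·(y−24) mod 26:
U(20): 25·(20−24)=-100≡4 → E
R(17): 25·(17−24)=-175≡7 → H
L(11): 25·(11−24)=-325≡13 → N
E(4): 25·(4−24)=-500≡20 → U
J(9): 25·(9−24)=-375≡15 → P
R(17): 25·(17−24)=-175≡7 → H
D(3): 25·(3−24)=-525≡21 → V
A(0): 25·(0−24)=-600≡24 → Y

EHNUPHVY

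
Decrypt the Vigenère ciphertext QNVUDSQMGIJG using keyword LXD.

FQSJGPFPDXMD

Repeat the key across the ciphertext: LXDLXDLXDLXD
Q(16)−L(11): 5 → F
N(13)−X(23): -10≡16 → Q
V(21)−D(3): 18 → S
U(20)−L(11): 9 → J
D(3)−X(23): -20≡6 → G
S(18)−D(3): 15 → P
Q(16)−L(11): 5 → F
M(12)−X(23): -11≡15 → P
G(6)−D(3): 3 → D
I(8)−L(11): -3≡23 → X
J(9)−X(23): -14≡12 → M
G(6)−D(3): 3 → D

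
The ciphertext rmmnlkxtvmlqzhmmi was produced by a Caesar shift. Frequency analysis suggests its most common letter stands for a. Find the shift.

The most frequent ciphertext letter is m (appears 5 times).
m is position 12; a is position 0.
Shift = 12.

12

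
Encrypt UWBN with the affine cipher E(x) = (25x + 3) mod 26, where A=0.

U(20): 25·20+3=503≡9 → J
W(22): 25·22+3=553≡7 → H
B(1): 25·1+3=28≡2 → C
N(13): 25·13+3=328≡16 → Q

JHCQ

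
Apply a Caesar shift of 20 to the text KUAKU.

K(10): 10+20=30≡4 → E
U(20): 20+20=40≡14 → O
A(0): 0+20=20 → U
K(10): 10+20=30≡4 → E
U(20): 20+20=40≡14 → O

EOUEO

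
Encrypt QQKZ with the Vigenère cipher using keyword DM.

TCNL

Repeat the key across the message: DMDM
Q(16)+D(3): 19 → T
Q(16)+M(12): 28≡2 → C
K(10)+D(3): 13 → N
Z(25)+M(12): 37≡11 → L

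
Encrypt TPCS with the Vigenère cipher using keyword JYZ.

CNBB

Repeat the key across the message: JYZJ
T(19)+J(9): 28≡2 → C
P(15)+Y(24): 39≡13 → N
C(2)+Z(25): 27≡1 → B
S(18)+J(9): 27≡1 → B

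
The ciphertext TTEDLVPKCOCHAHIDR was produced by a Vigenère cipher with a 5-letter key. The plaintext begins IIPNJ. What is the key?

LLPQC

Subtract each crib letter from the matching ciphertext letter (mod 26):
T(19)−I(8)=11 → L
T(19)−I(8)=11 → L
E(4)−P(15)=-11≡15 → P
D(3)−N(13)=-10≡16 → Q
L(11)−J(9)=2 → C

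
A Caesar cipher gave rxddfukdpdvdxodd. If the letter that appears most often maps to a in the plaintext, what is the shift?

The most frequent ciphertext letter is d (appears 7 times).
d is position 3; a is position 0.
Shift = 3.

3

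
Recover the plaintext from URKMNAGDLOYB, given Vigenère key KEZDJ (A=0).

KNLJEQCEIFOX

Repeat the key across the ciphertext: KEZDJKEZDJKE
U(20)−K(10): 10 → K
R(17)−E(4): 13 → N
K(10)−Z(25): -15≡11 → L
M(12)−D(3): 9 → J
N(13)−J(9): 4 → E
A(0)−K(10): -10≡16 → Q
G(6)−E(4): 2 → C
D(3)−Z(25): -22≡4 → E
L(11)−D(3): 8 → I
O(14)−J(9): 5 → F
Y(24)−K(10): 14 → O
B(1)−E(4): -3≡23 → X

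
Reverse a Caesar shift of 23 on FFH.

IIK

F(5): 5−23=-18≡8 → I
F(5): 5−23=-18≡8 → I
H(7): 7−23=-16≡10 → K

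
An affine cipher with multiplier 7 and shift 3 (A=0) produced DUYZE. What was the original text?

The inverse of 7 mod 26 is 15, since 7·15=105≡1. Apply D(y)=15·(y−3) mod 26:
D(3): 15·(3−3)=0 → A
U(20): 15·(20−3)=255≡21 → V
Y(24): 15·(24−3)=315≡3 → D
Z(25): 15·(25−3)=330≡18 → S
E(4): 15·(4−3)=15 → P

AVDSP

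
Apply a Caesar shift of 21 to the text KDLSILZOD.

K(10): 10+21=31≡5 → F
D(3): 3+21=24 → Y
L(11): 11+21=32≡6 → G
S(18): 18+21=39≡13 → N
I(8): 8+21=29≡3 → D
L(11): 11+21=32≡6 → G
Z(25): 25+21=46≡20 → U
O(14): 14+21=35≡9 → J
D(3): 3+21=24 → Y

FYGNDGUJY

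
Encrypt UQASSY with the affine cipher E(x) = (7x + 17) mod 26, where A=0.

U(20): 7·20+17=157≡1 → B
Q(16): 7·16+17=129≡25 → Z
A(0): 7·0+17=17 → R
S(18): 7·18+17=143≡13 → N
S(18): 7·18+17=143≡13 → N
Y(24): 7·24+17=185≡3 → D

BZRNND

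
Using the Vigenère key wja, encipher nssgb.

jbsck

Repeat the key across the message: wjawj
n(13)+w(22): 35≡9 → j
s(18)+j(9): 27≡1 → b
s(18)+a(0): 18 → s
g(6)+w(22): 28≡2 → c
b(1)+j(9): 10 → k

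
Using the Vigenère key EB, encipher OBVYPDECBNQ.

Repeat the key across the message: EBEBEBEBEBE
O(14)+E(4): 18 → S
B(1)+B(1): 2 → C
V(21)+E(4): 25 → Z
Y(24)+B(1): 25 → Z
P(15)+E(4): 19 → T
D(3)+B(1): 4 → E
E(4)+E(4): 8 → I
C(2)+B(1): 3 → D
B(1)+E(4): 5 → F
N(13)+B(1): 14 → O
Q(16)+E(4): 20 → U

SCZZTEIDFOU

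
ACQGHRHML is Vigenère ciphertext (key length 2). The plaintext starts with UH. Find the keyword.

GV

Subtract each crib letter from the matching ciphertext letter (mod 26):
A(0)−U(20)=-20≡6 → G
C(2)−H(7)=-5≡21 → V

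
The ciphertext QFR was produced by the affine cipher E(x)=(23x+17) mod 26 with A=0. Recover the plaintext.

The inverse of 23 mod 26 is 17, since 23·17=391≡1. Apply D(y)=17·(y−17) mod 26:
Q(16): 17·(16−17)=-17≡9 → J
F(5): 17·(5−17)=-204≡4 → E
R(17): 17·(17−17)=0 → A

JEA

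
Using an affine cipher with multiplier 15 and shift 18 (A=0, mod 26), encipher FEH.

PAT

F(5): 15·5+18=93≡15 → P
E(4): 15·4+18=78≡0 → A
H(7): 15·7+18=123≡19 → T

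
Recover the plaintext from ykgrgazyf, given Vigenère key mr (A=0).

Repeat the key across the ciphertext: mrmrmrmrm
y(24)−m(12): 12 → m
k(10)−r(17): -7≡19 → t
g(6)−m(12): -6≡20 → u
r(17)−r(17): 0 → a
g(6)−m(12): -6≡20 → u
a(0)−r(17): -17≡9 → j
z(25)−m(12): 13 → n
y(24)−r(17): 7 → h
f(5)−m(12): -7≡19 → t

mtuaujnht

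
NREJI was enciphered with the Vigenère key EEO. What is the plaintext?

Repeat the key across the ciphertext: EEOEE
N(13)−E(4): 9 → J
R(17)−E(4): 13 → N
E(4)−O(14): -10≡16 → Q
J(9)−E(4): 5 → F
I(8)−E(4): 4 → E

JNQFE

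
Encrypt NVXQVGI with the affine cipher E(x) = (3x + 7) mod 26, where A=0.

USYDSZF

N(13): 3·13+7=46≡20 → U
V(21): 3·21+7=70≡18 → S
X(23): 3·23+7=76≡24 → Y
Q(16): 3·16+7=55≡3 → D
V(21): 3·21+7=70≡18 → S
G(6): 3·6+7=25 → Z
I(8): 3·8+7=31≡5 → F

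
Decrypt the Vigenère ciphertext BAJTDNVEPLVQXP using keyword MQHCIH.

Repeat the key across the ciphertext: MQHCIHMQHCIHMQ
B(1)−M(12): -11≡15 → P
A(0)−Q(16): -16≡10 → K
J(9)−H(7): 2 → C
T(19)−C(2): 17 → R
D(3)−I(8): -5≡21 → V
N(13)−H(7): 6 → G
V(21)−M(12): 9 → J
E(4)−Q(16): -12≡14 → O
P(15)−H(7): 8 → I
L(11)−C(2): 9 → J
V(21)−I(8): 13 → N
Q(16)−H(7): 9 → J
X(23)−M(12): 11 → L
P(15)−Q(16): -1≡25 → Z

PKCRVGJOIJNJLZ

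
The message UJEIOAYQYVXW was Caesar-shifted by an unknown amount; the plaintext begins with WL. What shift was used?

24

From the crib: U(20)−W(22)=-2≡24, so the shift is 24.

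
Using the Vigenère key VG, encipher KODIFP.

Repeat the key across the message: VGVGVG
K(10)+V(21): 31≡5 → F
O(14)+G(6): 20 → U
D(3)+V(21): 24 → Y
I(8)+G(6): 14 → O
F(5)+V(21): 26≡0 → A
P(15)+G(6): 21 → V

FUYOAV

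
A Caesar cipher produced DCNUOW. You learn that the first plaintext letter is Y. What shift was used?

5

From the crib: D(3)−Y(24)=-21≡5, so the shift is 5.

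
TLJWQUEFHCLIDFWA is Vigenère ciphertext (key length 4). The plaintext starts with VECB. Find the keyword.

Subtract each crib letter from the matching ciphertext letter (mod 26):
T(19)−V(21)=-2≡24 → Y
L(11)−E(4)=7 → H
J(9)−C(2)=7 → H
W(22)−B(1)=21 → V

YHHV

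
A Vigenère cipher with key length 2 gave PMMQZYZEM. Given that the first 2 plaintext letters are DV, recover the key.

MR

Subtract each crib letter from the matching ciphertext letter (mod 26):
P(15)−D(3)=12 → M
M(12)−V(21)=-9≡17 → R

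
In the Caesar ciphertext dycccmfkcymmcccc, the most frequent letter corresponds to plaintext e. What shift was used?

The most frequent ciphertext letter is c (appears 8 times).
c is position 2; e is position 4.
Shift = -2≡24.

24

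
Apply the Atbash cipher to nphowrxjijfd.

mksldicqrquw

n(13) → m(12)
p(15) → k(10)
h(7) → s(18)
o(14) → l(11)
w(22) → d(3)
r(17) → i(8)
x(23) → c(2)
j(9) → q(16)
i(8) → r(17)
j(9) → q(16)
f(5) → u(20)
d(3) → w(22)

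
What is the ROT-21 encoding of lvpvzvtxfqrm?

l(11): 11+21=32≡6 → g
v(21): 21+21=42≡16 → q
p(15): 15+21=36≡10 → k
v(21): 21+21=42≡16 → q
z(25): 25+21=46≡20 → u
v(21): 21+21=42≡16 → q
t(19): 19+21=40≡14 → o
x(23): 23+21=44≡18 → s
f(5): 5+21=26≡0 → a
q(16): 16+21=37≡11 → l
r(17): 17+21=38≡12 → m
m(12): 12+21=33≡7 → h

gqkquqosalmh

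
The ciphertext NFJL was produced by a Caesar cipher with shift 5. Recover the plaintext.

N(13): 13−5=8 → I
F(5): 5−5=0 → A
J(9): 9−5=4 → E
L(11): 11−5=6 → G

IAEG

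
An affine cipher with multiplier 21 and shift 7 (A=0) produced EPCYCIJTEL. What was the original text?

The inverse of 21 mod 26 is 5, since 21·5=105≡1. Apply D(y)=5·(y−7) mod 26:
E(4): 5·(4−7)=-15≡11 → L
P(15): 5·(15−7)=40≡14 → O
C(2): 5·(2−7)=-25≡1 → B
Y(24): 5·(24−7)=85≡7 → H
C(2): 5·(2−7)=-25≡1 → B
I(8): 5·(8−7)=5 → F
J(9): 5·(9−7)=10 → K
T(19): 5·(19−7)=60≡8 → I
E(4): 5·(4−7)=-15≡11 → L
L(11): 5·(11−7)=20 → U

LOBHBFKILU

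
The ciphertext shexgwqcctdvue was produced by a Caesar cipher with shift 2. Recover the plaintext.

s(18): 18−2=16 → q
h(7): 7−2=5 → f
e(4): 4−2=2 → c
x(23): 23−2=21 → v
g(6): 6−2=4 → e
w(22): 22−2=20 → u
q(16): 16−2=14 → o
c(2): 2−2=0 → a
c(2): 2−2=0 → a
t(19): 19−2=17 → r
d(3): 3−2=1 → b
v(21): 21−2=19 → t
u(20): 20−2=18 → s
e(4): 4−2=2 → c

qfcveuoaarbtsc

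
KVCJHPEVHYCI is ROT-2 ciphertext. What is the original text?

ITAHFNCTFWAG

K(10): 10−2=8 → I
V(21): 21−2=19 → T
C(2): 2−2=0 → A
J(9): 9−2=7 → H
H(7): 7−2=5 → F
P(15): 15−2=13 → N
E(4): 4−2=2 → C
V(21): 21−2=19 → T
H(7): 7−2=5 → F
Y(24): 24−2=22 → W
C(2): 2−2=0 → A
I(8): 8−2=6 → G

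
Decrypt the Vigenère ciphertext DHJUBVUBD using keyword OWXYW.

Repeat the key across the ciphertext: OWXYWOWXY
D(3)−O(14): -11≡15 → P
H(7)−W(22): -15≡11 → L
J(9)−X(23): -14≡12 → M
U(20)−Y(24): -4≡22 → W
B(1)−W(22): -21≡5 → F
V(21)−O(14): 7 → H
U(20)−W(22): -2≡24 → Y
B(1)−X(23): -22≡4 → E
D(3)−Y(24): -21≡5 → F

PLMWFHYEF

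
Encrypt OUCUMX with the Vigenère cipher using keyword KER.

YYTEQO

Repeat the key across the message: KERKER
O(14)+K(10): 24 → Y
U(20)+E(4): 24 → Y
C(2)+R(17): 19 → T
U(20)+K(10): 30≡4 → E
M(12)+E(4): 16 → Q
X(23)+R(17): 40≡14 → O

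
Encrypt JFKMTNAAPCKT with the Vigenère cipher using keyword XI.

Repeat the key across the message: XIXIXIXIXIXI
J(9)+X(23): 32≡6 → G
F(5)+I(8): 13 → N
K(10)+X(23): 33≡7 → H
M(12)+I(8): 20 → U
T(19)+X(23): 42≡16 → Q
N(13)+I(8): 21 → V
A(0)+X(23): 23 → X
A(0)+I(8): 8 → I
P(15)+X(23): 38≡12 → M
C(2)+I(8): 10 → K
K(10)+X(23): 33≡7 → H
T(19)+I(8): 27≡1 → B

GNHUQVXIMKHB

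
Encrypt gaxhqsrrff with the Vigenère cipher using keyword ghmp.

Repeat the key across the message: ghmpghmpgh
g(6)+g(6): 12 → m
a(0)+h(7): 7 → h
x(23)+m(12): 35≡9 → j
h(7)+p(15): 22 → w
q(16)+g(6): 22 → w
s(18)+h(7): 25 → z
r(17)+m(12): 29≡3 → d
r(17)+p(15): 32≡6 → g
f(5)+g(6): 11 → l
f(5)+h(7): 12 → m

mhjwwzdglm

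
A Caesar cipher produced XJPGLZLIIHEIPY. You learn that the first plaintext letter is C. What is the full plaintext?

From the crib: X(23)−C(2)=21, so the shift is 21.
Subtract 21 from each ciphertext letter:
X(23): 23−21=2 → C
J(9): 9−21=-12≡14 → O
P(15): 15−21=-6≡20 → U
G(6): 6−21=-15≡11 → L
L(11): 11−21=-10≡16 → Q
Z(25): 25−21=4 → E
L(11): 11−21=-10≡16 → Q
I(8): 8−21=-13≡13 → N
I(8): 8−21=-13≡13 → N
H(7): 7−21=-14≡12 → M
E(4): 4−21=-17≡9 → J
I(8): 8−21=-13≡13 → N
P(15): 15−21=-6≡20 → U
Y(24): 24−21=3 → D

COULQEQNNMJNUD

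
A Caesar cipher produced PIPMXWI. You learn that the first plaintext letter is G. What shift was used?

9

From the crib: P(15)−G(6)=9, so the shift is 9.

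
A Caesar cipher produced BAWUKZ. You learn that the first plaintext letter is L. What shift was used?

16

From the crib: B(1)−L(11)=-10≡16, so the shift is 16.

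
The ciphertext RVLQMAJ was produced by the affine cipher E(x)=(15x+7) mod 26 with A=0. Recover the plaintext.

The inverse of 15 mod 26 is 7, since 15·7=105≡1. Apply D(y)=7·(y−7) mod 26:
R(17): 7·(17−7)=70≡18 → S
V(21): 7·(21−7)=98≡20 → U
L(11): 7·(11−7)=28≡2 → C
Q(16): 7·(16−7)=63≡11 → L
M(12): 7·(12−7)=35≡9 → J
A(0): 7·(0−7)=-49≡3 → D
J(9): 7·(9−7)=14 → O

SUCLJDO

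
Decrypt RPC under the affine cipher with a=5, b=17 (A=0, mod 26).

AKX

The inverse of 5 mod 26 is 21, since 5·21=105≡1. Apply D(y)=21·(y−17) mod 26:
R(17): 21·(17−17)=0 → A
P(15): 21·(15−17)=-42≡10 → K
C(2): 21·(2−17)=-315≡23 → X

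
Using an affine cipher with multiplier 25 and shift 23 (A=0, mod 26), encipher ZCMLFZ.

Z(25): 25·25+23=648≡24 → Y
C(2): 25·2+23=73≡21 → V
M(12): 25·12+23=323≡11 → L
L(11): 25·11+23=298≡12 → M
F(5): 25·5+23=148≡18 → S
Z(25): 25·25+23=648≡24 → Y

YVLMSY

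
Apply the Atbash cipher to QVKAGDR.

JEPZTWI

Q(16) → J(9)
V(21) → E(4)
K(10) → P(15)
A(0) → Z(25)
G(6) → T(19)
D(3) → W(22)
R(17) → I(8)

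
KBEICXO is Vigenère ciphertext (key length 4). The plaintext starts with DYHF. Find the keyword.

HDXD

Subtract each crib letter from the matching ciphertext letter (mod 26):
K(10)−D(3)=7 → H
B(1)−Y(24)=-23≡3 → D
E(4)−H(7)=-3≡23 → X
I(8)−F(5)=3 → D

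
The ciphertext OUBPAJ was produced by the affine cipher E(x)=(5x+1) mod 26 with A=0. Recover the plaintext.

The inverse of 5 mod 26 is 21, since 5·21=105≡1. Apply D(y)=21·(y−1) mod 26:
O(14): 21·(14−1)=273≡13 → N
U(20): 21·(20−1)=399≡9 → J
B(1): 21·(1−1)=0 → A
P(15): 21·(15−1)=294≡8 → I
A(0): 21·(0−1)=-21≡5 → F
J(9): 21·(9−1)=168≡12 → M

NJAIFM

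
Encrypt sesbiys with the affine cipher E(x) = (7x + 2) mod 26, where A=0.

s(18): 7·18+2=128≡24 → y
e(4): 7·4+2=30≡4 → e
s(18): 7·18+2=128≡24 → y
b(1): 7·1+2=9 → j
i(8): 7·8+2=58≡6 → g
y(24): 7·24+2=170≡14 → o
s(18): 7·18+2=128≡24 → y

yeyjgoy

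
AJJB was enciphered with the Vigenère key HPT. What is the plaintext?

Repeat the key across the ciphertext: HPTH
A(0)−H(7): -7≡19 → T
J(9)−P(15): -6≡20 → U
J(9)−T(19): -10≡16 → Q
B(1)−H(7): -6≡20 → U

TUQU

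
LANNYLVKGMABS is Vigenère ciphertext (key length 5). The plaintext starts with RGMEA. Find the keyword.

UUBJY

Subtract each crib letter from the matching ciphertext letter (mod 26):
L(11)−R(17)=-6≡20 → U
A(0)−G(6)=-6≡20 → U
N(13)−M(12)=1 → B
N(13)−E(4)=9 → J
Y(24)−A(0)=24 → Y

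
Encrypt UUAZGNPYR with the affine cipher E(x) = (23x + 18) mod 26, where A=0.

KKSVAFZYT

U(20): 23·20+18=478≡10 → K
U(20): 23·20+18=478≡10 → K
A(0): 23·0+18=18 → S
Z(25): 23·25+18=593≡21 → V
G(6): 23·6+18=156≡0 → A
N(13): 23·13+18=317≡5 → F
P(15): 23·15+18=363≡25 → Z
Y(24): 23·24+18=570≡24 → Y
R(17): 23·17+18=409≡19 → T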